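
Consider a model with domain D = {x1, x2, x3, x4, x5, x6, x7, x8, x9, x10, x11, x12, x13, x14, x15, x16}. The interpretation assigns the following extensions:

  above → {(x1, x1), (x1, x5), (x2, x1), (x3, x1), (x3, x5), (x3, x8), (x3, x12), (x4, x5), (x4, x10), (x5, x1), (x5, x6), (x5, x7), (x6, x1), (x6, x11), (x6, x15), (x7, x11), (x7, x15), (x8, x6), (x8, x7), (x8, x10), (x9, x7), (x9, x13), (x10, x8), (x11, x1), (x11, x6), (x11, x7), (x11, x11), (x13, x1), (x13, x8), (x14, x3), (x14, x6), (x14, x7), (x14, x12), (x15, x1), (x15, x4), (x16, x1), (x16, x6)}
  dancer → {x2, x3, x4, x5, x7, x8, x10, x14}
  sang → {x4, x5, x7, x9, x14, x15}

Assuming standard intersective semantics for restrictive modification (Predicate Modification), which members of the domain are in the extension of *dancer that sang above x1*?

{x5}

⟦that sang⟧ = ⟦sang⟧ = {x4, x5, x7, x9, x14, x15}
⟦above x1⟧ = {x : ⟨x, x1⟩ ∈ ⟦above⟧} = {x1, x2, x3, x5, x6, x11, x13, x15, x16}
⟦dancer⟧ = {x2, x3, x4, x5, x7, x8, x10, x14}
… ∩ ⟦that sang⟧ = {x2, x3, x4, x5, x7, x8, x10, x14} ∩ {x4, x5, x7, x9, x14, x15} = {x4, x5, x7, x14}
… ∩ ⟦above x1⟧ = {x4, x5, x7, x14} ∩ {x1, x2, x3, x5, x6, x11, x13, x15, x16} = {x5}
So ⟦dancer that sang above x1⟧ = {x5}.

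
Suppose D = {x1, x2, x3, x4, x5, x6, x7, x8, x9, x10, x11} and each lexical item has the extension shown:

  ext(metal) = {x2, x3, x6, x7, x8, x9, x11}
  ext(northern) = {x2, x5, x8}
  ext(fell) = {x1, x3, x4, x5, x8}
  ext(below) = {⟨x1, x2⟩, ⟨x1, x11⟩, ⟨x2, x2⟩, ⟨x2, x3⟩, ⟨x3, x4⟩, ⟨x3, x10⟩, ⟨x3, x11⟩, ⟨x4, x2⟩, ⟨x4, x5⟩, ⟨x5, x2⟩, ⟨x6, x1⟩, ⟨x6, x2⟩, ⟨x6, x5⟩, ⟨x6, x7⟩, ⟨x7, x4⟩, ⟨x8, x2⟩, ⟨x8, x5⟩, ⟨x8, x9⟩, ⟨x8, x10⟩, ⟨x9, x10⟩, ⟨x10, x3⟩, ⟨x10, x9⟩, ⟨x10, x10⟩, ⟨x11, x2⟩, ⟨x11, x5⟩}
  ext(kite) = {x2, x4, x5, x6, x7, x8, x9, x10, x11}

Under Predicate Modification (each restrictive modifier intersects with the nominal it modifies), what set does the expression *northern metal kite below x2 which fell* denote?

{x8}

⟦below x2⟧ = {x : ⟨x, x2⟩ ∈ ⟦below⟧} = {x1, x2, x4, x5, x6, x8, x11}
⟦which fell⟧ = ⟦fell⟧ = {x1, x3, x4, x5, x8}
⟦kite⟧ = {x2, x4, x5, x6, x7, x8, x9, x10, x11}
… ∩ ⟦below x2⟧ = {x2, x4, x5, x6, x7, x8, x9, x10, x11} ∩ {x1, x2, x4, x5, x6, x8, x11} = {x2, x4, x5, x6, x8, x11}
… ∩ ⟦which fell⟧ = {x2, x4, x5, x6, x8, x11} ∩ {x1, x3, x4, x5, x8} = {x4, x5, x8}
… ∩ ⟦northern⟧ = {x4, x5, x8} ∩ {x2, x5, x8} = {x5, x8}
… ∩ ⟦metal⟧ = {x5, x8} ∩ {x2, x3, x6, x7, x8, x9, x11} = {x8}
So ⟦northern metal kite below x2 which fell⟧ = {x8}.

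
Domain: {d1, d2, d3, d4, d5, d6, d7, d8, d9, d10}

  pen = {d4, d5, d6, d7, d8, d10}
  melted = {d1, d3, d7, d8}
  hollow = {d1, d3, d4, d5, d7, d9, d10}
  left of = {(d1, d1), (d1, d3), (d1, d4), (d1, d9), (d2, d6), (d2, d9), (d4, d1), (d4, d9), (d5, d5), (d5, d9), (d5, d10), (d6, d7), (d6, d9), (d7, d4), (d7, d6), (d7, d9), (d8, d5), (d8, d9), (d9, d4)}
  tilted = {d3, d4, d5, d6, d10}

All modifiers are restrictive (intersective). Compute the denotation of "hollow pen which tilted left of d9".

{d4, d5}

⟦which tilted⟧ = ⟦tilted⟧ = {d3, d4, d5, d6, d10}
⟦left of d9⟧ = {x : ⟨x, d9⟩ ∈ ⟦left of⟧} = {d1, d2, d4, d5, d6, d7, d8}
⟦pen⟧ = {d4, d5, d6, d7, d8, d10}
… ∩ ⟦which tilted⟧ = {d4, d5, d6, d7, d8, d10} ∩ {d3, d4, d5, d6, d10} = {d4, d5, d6, d10}
… ∩ ⟦left of d9⟧ = {d4, d5, d6, d10} ∩ {d1, d2, d4, d5, d6, d7, d8} = {d4, d5, d6}
… ∩ ⟦hollow⟧ = {d4, d5, d6} ∩ {d1, d3, d4, d5, d7, d9, d10} = {d4, d5}
So ⟦hollow pen which tilted left of d9⟧ = {d4, d5}.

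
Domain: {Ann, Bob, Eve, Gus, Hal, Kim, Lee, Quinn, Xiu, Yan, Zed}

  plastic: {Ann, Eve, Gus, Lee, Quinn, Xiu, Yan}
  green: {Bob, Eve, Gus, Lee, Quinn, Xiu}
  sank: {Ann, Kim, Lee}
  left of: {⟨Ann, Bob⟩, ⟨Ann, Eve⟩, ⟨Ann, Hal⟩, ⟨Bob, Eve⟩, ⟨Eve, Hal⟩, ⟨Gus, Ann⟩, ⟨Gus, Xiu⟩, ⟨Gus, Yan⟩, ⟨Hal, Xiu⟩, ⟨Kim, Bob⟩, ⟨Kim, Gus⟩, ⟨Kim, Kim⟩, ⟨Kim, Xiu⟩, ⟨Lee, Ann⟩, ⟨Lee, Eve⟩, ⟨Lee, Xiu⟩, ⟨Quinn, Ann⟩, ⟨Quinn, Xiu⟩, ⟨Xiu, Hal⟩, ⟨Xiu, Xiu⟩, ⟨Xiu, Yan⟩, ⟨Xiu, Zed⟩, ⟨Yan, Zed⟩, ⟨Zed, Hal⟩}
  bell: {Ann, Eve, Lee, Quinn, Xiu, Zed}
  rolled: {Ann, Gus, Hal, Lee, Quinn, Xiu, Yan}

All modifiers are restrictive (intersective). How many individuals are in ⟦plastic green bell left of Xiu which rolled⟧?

⟦left of Xiu⟧ = {x : ⟨x, Xiu⟩ ∈ ⟦left of⟧} = {Gus, Hal, Kim, Lee, Quinn, Xiu}
⟦which rolled⟧ = ⟦rolled⟧ = {Ann, Gus, Hal, Lee, Quinn, Xiu, Yan}
⟦bell⟧ = {Ann, Eve, Lee, Quinn, Xiu, Zed}
… ∩ ⟦left of Xiu⟧ = {Ann, Eve, Lee, Quinn, Xiu, Zed} ∩ {Gus, Hal, Kim, Lee, Quinn, Xiu} = {Lee, Quinn, Xiu}
… ∩ ⟦which rolled⟧ = {Lee, Quinn, Xiu} ∩ {Ann, Gus, Hal, Lee, Quinn, Xiu, Yan} = {Lee, Quinn, Xiu}
… ∩ ⟦plastic⟧ = {Lee, Quinn, Xiu} ∩ {Ann, Eve, Gus, Lee, Quinn, Xiu, Yan} = {Lee, Quinn, Xiu}
… ∩ ⟦green⟧ = {Lee, Quinn, Xiu} ∩ {Bob, Eve, Gus, Lee, Quinn, Xiu} = {Lee, Quinn, Xiu}
⟦plastic green bell left of Xiu which rolled⟧ = {Lee, Quinn, Xiu}, so the cardinality is 3.

3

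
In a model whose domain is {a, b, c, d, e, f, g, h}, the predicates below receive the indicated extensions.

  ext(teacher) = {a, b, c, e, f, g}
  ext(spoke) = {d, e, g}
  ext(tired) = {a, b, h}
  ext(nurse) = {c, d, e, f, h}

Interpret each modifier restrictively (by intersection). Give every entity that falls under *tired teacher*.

{a, b}

⟦teacher⟧ = {a, b, c, e, f, g}
… ∩ ⟦tired⟧ = {a, b, c, e, f, g} ∩ {a, b, h} = {a, b}
So ⟦tired teacher⟧ = {a, b}.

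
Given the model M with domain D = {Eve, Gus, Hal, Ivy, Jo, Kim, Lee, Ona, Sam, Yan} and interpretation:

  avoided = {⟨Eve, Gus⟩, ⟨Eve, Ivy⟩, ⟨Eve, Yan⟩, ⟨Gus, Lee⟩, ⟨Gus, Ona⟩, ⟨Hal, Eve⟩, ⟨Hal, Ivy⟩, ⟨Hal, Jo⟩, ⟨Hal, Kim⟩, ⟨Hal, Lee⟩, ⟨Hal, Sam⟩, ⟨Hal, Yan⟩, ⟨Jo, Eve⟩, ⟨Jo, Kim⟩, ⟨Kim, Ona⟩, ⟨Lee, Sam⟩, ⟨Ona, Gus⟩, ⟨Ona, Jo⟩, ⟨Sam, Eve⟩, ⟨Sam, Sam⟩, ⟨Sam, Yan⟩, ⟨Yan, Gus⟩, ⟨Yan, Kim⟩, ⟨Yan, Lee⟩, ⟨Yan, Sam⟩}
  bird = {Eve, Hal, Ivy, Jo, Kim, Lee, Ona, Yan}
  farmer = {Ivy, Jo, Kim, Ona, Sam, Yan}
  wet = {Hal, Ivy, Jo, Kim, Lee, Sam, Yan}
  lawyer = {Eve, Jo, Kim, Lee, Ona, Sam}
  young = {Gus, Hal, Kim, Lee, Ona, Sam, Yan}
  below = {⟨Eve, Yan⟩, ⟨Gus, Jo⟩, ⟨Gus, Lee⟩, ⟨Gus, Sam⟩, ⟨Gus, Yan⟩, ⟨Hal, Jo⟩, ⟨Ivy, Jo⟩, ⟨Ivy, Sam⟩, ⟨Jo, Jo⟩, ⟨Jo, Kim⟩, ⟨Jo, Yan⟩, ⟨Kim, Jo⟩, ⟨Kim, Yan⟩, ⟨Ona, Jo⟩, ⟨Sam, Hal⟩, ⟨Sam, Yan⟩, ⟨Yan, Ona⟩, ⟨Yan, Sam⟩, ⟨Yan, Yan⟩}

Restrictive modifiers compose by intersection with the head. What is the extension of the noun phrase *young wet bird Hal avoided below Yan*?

⟦Hal avoided⟧ = {x : ⟨Hal, x⟩ ∈ ⟦avoided⟧} = {Eve, Ivy, Jo, Kim, Lee, Sam, Yan}
⟦below Yan⟧ = {x : ⟨x, Yan⟩ ∈ ⟦below⟧} = {Eve, Gus, Jo, Kim, Sam, Yan}
⟦bird⟧ = {Eve, Hal, Ivy, Jo, Kim, Lee, Ona, Yan}
… ∩ ⟦Hal avoided⟧ = {Eve, Hal, Ivy, Jo, Kim, Lee, Ona, Yan} ∩ {Eve, Ivy, Jo, Kim, Lee, Sam, Yan} = {Eve, Ivy, Jo, Kim, Lee, Yan}
… ∩ ⟦below Yan⟧ = {Eve, Ivy, Jo, Kim, Lee, Yan} ∩ {Eve, Gus, Jo, Kim, Sam, Yan} = {Eve, Jo, Kim, Yan}
… ∩ ⟦young⟧ = {Eve, Jo, Kim, Yan} ∩ {Gus, Hal, Kim, Lee, Ona, Sam, Yan} = {Kim, Yan}
… ∩ ⟦wet⟧ = {Kim, Yan} ∩ {Hal, Ivy, Jo, Kim, Lee, Sam, Yan} = {Kim, Yan}
So ⟦young wet bird Hal avoided below Yan⟧ = {Kim, Yan}.

{Kim, Yan}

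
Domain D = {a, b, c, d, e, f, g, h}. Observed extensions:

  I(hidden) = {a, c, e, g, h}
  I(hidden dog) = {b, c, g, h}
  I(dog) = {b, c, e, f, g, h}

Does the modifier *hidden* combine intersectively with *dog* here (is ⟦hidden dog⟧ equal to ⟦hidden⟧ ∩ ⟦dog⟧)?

⟦hidden⟧ ∩ ⟦dog⟧ = {a, c, e, g, h} ∩ {b, c, e, f, g, h} = {c, e, g, h}
Observed ⟦hidden dog⟧ = {b, c, g, h}.
These differ, so the modifier is not intersective in this model.

no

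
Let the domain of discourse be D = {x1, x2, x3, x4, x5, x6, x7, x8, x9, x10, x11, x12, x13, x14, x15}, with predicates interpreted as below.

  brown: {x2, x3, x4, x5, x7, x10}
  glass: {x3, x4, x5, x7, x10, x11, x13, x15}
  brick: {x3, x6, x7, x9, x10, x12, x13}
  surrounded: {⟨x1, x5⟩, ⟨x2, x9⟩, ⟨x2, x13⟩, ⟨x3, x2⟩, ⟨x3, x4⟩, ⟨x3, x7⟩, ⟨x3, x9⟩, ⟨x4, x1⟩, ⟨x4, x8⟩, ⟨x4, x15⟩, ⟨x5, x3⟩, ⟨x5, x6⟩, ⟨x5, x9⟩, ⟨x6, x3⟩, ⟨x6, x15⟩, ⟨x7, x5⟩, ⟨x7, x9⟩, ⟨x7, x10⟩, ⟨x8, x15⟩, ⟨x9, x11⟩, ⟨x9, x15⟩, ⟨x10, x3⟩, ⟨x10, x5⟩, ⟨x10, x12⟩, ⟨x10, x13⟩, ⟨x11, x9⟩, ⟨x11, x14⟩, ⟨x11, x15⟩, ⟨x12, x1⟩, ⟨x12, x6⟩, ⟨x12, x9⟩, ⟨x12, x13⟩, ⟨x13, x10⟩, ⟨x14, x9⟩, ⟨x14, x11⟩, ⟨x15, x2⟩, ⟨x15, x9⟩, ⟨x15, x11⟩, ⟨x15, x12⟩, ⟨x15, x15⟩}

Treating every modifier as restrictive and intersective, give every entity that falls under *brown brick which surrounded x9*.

{x3, x7}

⟦which surrounded x9⟧ = {x : ⟨x, x9⟩ ∈ ⟦surrounded⟧} = {x2, x3, x5, x7, x11, x12, x14, x15}
⟦brick⟧ = {x3, x6, x7, x9, x10, x12, x13}
… ∩ ⟦which surrounded x9⟧ = {x3, x6, x7, x9, x10, x12, x13} ∩ {x2, x3, x5, x7, x11, x12, x14, x15} = {x3, x7, x12}
… ∩ ⟦brown⟧ = {x3, x7, x12} ∩ {x2, x3, x4, x5, x7, x10} = {x3, x7}
So ⟦brown brick which surrounded x9⟧ = {x3, x7}.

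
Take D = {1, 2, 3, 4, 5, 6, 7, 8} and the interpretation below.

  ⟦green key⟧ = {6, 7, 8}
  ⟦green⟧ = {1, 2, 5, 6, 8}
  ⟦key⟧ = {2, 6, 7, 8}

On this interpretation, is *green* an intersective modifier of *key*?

⟦green⟧ ∩ ⟦key⟧ = {1, 2, 5, 6, 8} ∩ {2, 6, 7, 8} = {2, 6, 8}
Observed ⟦green key⟧ = {6, 7, 8}.
These differ, so the modifier is not intersective in this model.

no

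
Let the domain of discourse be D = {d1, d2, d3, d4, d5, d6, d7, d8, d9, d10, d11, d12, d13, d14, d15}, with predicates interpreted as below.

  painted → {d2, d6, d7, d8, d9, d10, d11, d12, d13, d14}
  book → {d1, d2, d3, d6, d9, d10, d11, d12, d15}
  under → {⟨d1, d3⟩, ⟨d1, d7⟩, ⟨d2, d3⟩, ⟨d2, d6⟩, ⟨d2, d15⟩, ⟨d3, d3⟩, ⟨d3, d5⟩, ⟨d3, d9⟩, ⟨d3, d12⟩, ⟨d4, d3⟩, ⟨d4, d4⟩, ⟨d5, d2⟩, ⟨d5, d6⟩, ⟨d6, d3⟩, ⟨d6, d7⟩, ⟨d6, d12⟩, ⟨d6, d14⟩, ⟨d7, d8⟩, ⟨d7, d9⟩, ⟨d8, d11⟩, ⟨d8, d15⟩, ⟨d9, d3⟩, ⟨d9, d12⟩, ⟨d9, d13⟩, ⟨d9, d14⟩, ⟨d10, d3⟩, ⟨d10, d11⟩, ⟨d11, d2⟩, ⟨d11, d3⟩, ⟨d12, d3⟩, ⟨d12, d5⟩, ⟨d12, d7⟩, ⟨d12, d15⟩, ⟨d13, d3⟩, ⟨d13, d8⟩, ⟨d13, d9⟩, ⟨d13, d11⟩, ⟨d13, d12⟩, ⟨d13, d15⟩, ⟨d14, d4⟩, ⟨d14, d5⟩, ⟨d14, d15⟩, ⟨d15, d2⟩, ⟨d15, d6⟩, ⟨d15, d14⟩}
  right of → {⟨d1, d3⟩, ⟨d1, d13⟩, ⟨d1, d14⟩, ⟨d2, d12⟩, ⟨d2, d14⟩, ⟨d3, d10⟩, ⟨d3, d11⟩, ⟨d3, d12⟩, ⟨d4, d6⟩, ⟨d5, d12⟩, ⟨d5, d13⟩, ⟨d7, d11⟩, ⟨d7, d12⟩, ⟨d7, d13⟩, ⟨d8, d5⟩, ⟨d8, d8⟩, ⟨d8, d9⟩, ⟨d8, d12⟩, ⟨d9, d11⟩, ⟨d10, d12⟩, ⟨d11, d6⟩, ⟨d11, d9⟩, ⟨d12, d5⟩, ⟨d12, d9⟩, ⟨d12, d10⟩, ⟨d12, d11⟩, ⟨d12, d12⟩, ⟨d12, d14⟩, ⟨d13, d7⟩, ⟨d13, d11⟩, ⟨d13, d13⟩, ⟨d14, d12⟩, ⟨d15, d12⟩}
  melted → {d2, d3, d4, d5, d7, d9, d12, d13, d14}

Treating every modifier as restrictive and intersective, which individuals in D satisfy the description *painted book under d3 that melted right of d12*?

⟦under d3⟧ = {x : ⟨x, d3⟩ ∈ ⟦under⟧} = {d1, d2, d3, d4, d6, d9, d10, d11, d12, d13}
⟦that melted⟧ = ⟦melted⟧ = {d2, d3, d4, d5, d7, d9, d12, d13, d14}
⟦right of d12⟧ = {x : ⟨x, d12⟩ ∈ ⟦right of⟧} = {d2, d3, d5, d7, d8, d10, d12, d14, d15}
⟦book⟧ = {d1, d2, d3, d6, d9, d10, d11, d12, d15}
… ∩ ⟦under d3⟧ = {d1, d2, d3, d6, d9, d10, d11, d12, d15} ∩ {d1, d2, d3, d4, d6, d9, d10, d11, d12, d13} = {d1, d2, d3, d6, d9, d10, d11, d12}
… ∩ ⟦that melted⟧ = {d1, d2, d3, d6, d9, d10, d11, d12} ∩ {d2, d3, d4, d5, d7, d9, d12, d13, d14} = {d2, d3, d9, d12}
… ∩ ⟦right of d12⟧ = {d2, d3, d9, d12} ∩ {d2, d3, d5, d7, d8, d10, d12, d14, d15} = {d2, d3, d12}
… ∩ ⟦painted⟧ = {d2, d3, d12} ∩ {d2, d6, d7, d8, d9, d10, d11, d12, d13, d14} = {d2, d12}
So ⟦painted book under d3 that melted right of d12⟧ = {d2, d12}.

{d2, d12}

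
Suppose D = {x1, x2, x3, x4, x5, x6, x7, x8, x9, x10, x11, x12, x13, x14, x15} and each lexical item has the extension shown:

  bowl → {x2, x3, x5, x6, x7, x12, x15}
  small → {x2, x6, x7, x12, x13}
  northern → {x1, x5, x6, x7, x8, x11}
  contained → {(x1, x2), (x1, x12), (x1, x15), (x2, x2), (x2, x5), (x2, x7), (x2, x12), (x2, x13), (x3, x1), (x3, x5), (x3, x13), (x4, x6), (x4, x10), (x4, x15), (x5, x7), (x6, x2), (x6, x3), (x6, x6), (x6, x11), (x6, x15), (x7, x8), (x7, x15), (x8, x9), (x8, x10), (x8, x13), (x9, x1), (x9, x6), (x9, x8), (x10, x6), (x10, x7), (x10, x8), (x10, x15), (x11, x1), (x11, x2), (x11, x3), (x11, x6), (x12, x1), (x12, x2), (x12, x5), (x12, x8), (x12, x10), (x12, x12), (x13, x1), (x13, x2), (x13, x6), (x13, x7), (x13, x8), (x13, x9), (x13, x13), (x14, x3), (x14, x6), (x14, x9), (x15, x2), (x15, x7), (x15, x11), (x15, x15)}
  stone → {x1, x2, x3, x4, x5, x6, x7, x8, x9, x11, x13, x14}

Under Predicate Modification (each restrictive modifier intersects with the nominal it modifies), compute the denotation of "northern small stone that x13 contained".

{x6, x7}

⟦that x13 contained⟧ = {x : ⟨x13, x⟩ ∈ ⟦contained⟧} = {x1, x2, x6, x7, x8, x9, x13}
⟦stone⟧ = {x1, x2, x3, x4, x5, x6, x7, x8, x9, x11, x13, x14}
… ∩ ⟦that x13 contained⟧ = {x1, x2, x3, x4, x5, x6, x7, x8, x9, x11, x13, x14} ∩ {x1, x2, x6, x7, x8, x9, x13} = {x1, x2, x6, x7, x8, x9, x13}
… ∩ ⟦northern⟧ = {x1, x2, x6, x7, x8, x9, x13} ∩ {x1, x5, x6, x7, x8, x11} = {x1, x6, x7, x8}
… ∩ ⟦small⟧ = {x1, x6, x7, x8} ∩ {x2, x6, x7, x12, x13} = {x6, x7}
So ⟦northern small stone that x13 contained⟧ = {x6, x7}.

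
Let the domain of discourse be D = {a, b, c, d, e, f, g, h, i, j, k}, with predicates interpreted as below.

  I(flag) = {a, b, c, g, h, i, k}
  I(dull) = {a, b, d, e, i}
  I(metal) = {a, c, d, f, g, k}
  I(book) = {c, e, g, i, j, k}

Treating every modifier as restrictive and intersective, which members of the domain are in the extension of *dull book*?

{e, i}

⟦book⟧ = {c, e, g, i, j, k}
… ∩ ⟦dull⟧ = {c, e, g, i, j, k} ∩ {a, b, d, e, i} = {e, i}
So ⟦dull book⟧ = {e, i}.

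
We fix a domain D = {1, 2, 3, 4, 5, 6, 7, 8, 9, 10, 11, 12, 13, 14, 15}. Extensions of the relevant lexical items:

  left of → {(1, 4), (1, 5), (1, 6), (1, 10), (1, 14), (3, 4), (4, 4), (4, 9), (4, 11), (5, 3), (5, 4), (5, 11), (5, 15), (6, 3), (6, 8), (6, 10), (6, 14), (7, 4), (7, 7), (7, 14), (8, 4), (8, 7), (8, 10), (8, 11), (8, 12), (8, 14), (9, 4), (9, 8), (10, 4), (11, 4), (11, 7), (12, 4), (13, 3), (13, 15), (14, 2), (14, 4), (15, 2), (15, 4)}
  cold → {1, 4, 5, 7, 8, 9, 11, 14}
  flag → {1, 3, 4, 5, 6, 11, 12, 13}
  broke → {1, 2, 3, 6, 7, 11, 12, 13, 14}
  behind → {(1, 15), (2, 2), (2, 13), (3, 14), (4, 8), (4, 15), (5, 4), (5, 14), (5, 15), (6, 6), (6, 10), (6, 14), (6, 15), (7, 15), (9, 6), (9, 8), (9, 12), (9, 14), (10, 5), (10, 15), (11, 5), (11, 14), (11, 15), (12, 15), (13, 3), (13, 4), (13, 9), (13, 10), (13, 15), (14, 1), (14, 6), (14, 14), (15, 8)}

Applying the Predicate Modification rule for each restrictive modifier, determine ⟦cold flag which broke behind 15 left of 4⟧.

⟦which broke⟧ = ⟦broke⟧ = {1, 2, 3, 6, 7, 11, 12, 13, 14}
⟦behind 15⟧ = {x : ⟨x, 15⟩ ∈ ⟦behind⟧} = {1, 4, 5, 6, 7, 10, 11, 12, 13}
⟦left of 4⟧ = {x : ⟨x, 4⟩ ∈ ⟦left of⟧} = {1, 3, 4, 5, 7, 8, 9, 10, 11, 12, 14, 15}
⟦flag⟧ = {1, 3, 4, 5, 6, 11, 12, 13}
… ∩ ⟦which broke⟧ = {1, 3, 4, 5, 6, 11, 12, 13} ∩ {1, 2, 3, 6, 7, 11, 12, 13, 14} = {1, 3, 6, 11, 12, 13}
… ∩ ⟦behind 15⟧ = {1, 3, 6, 11, 12, 13} ∩ {1, 4, 5, 6, 7, 10, 11, 12, 13} = {1, 6, 11, 12, 13}
… ∩ ⟦left of 4⟧ = {1, 6, 11, 12, 13} ∩ {1, 3, 4, 5, 7, 8, 9, 10, 11, 12, 14, 15} = {1, 11, 12}
… ∩ ⟦cold⟧ = {1, 11, 12} ∩ {1, 4, 5, 7, 8, 9, 11, 14} = {1, 11}
So ⟦cold flag which broke behind 15 left of 4⟧ = {1, 11}.

{1, 11}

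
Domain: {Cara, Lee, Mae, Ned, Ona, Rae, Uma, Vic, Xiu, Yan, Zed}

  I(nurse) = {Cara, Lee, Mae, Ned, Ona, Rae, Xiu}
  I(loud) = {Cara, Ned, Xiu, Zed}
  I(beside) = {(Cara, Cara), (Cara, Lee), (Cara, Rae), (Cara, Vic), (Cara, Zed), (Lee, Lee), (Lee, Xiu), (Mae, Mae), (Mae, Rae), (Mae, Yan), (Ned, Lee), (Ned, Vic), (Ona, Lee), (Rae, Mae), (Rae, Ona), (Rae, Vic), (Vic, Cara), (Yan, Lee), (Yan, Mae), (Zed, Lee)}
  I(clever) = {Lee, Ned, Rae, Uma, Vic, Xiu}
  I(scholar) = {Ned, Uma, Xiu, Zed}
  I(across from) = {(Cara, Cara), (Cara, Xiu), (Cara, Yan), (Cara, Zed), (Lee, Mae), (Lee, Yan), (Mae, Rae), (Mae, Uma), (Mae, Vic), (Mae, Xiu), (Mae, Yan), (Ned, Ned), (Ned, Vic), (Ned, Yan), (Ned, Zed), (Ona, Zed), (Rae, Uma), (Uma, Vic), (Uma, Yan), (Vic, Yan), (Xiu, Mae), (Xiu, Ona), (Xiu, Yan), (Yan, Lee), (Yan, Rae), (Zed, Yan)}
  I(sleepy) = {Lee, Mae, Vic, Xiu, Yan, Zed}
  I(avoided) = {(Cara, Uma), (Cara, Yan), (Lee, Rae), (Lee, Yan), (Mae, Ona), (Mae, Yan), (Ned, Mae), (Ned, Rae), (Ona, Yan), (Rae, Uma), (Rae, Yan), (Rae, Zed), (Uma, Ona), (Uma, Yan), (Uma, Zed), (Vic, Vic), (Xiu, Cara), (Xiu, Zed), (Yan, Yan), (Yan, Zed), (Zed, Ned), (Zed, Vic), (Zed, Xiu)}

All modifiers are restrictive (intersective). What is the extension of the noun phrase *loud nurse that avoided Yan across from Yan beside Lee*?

{Cara}

⟦that avoided Yan⟧ = {x : ⟨x, Yan⟩ ∈ ⟦avoided⟧} = {Cara, Lee, Mae, Ona, Rae, Uma, Yan}
⟦across from Yan⟧ = {x : ⟨x, Yan⟩ ∈ ⟦across from⟧} = {Cara, Lee, Mae, Ned, Uma, Vic, Xiu, Zed}
⟦beside Lee⟧ = {x : ⟨x, Lee⟩ ∈ ⟦beside⟧} = {Cara, Lee, Ned, Ona, Yan, Zed}
⟦nurse⟧ = {Cara, Lee, Mae, Ned, Ona, Rae, Xiu}
… ∩ ⟦that avoided Yan⟧ = {Cara, Lee, Mae, Ned, Ona, Rae, Xiu} ∩ {Cara, Lee, Mae, Ona, Rae, Uma, Yan} = {Cara, Lee, Mae, Ona, Rae}
… ∩ ⟦across from Yan⟧ = {Cara, Lee, Mae, Ona, Rae} ∩ {Cara, Lee, Mae, Ned, Uma, Vic, Xiu, Zed} = {Cara, Lee, Mae}
… ∩ ⟦beside Lee⟧ = {Cara, Lee, Mae} ∩ {Cara, Lee, Ned, Ona, Yan, Zed} = {Cara, Lee}
… ∩ ⟦loud⟧ = {Cara, Lee} ∩ {Cara, Ned, Xiu, Zed} = {Cara}
So ⟦loud nurse that avoided Yan across from Yan beside Lee⟧ = {Cara}.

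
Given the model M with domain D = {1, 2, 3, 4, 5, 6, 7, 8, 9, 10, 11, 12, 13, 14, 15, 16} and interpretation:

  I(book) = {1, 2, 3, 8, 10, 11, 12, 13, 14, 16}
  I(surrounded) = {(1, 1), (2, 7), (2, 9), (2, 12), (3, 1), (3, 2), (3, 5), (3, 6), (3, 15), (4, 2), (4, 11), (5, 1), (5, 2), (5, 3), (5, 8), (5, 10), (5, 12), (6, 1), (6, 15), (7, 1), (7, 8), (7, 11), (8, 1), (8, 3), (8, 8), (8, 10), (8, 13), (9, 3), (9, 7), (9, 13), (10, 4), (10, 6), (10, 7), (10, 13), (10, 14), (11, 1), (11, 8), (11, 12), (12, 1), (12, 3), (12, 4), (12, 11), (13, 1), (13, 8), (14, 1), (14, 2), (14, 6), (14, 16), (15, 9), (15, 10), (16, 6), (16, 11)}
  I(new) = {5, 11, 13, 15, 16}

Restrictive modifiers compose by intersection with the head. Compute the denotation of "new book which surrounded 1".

{11, 13}

⟦which surrounded 1⟧ = {x : ⟨x, 1⟩ ∈ ⟦surrounded⟧} = {1, 3, 5, 6, 7, 8, 11, 12, 13, 14}
⟦book⟧ = {1, 2, 3, 8, 10, 11, 12, 13, 14, 16}
… ∩ ⟦which surrounded 1⟧ = {1, 2, 3, 8, 10, 11, 12, 13, 14, 16} ∩ {1, 3, 5, 6, 7, 8, 11, 12, 13, 14} = {1, 3, 8, 11, 12, 13, 14}
… ∩ ⟦new⟧ = {1, 3, 8, 11, 12, 13, 14} ∩ {5, 11, 13, 15, 16} = {11, 13}
So ⟦new book which surrounded 1⟧ = {11, 13}.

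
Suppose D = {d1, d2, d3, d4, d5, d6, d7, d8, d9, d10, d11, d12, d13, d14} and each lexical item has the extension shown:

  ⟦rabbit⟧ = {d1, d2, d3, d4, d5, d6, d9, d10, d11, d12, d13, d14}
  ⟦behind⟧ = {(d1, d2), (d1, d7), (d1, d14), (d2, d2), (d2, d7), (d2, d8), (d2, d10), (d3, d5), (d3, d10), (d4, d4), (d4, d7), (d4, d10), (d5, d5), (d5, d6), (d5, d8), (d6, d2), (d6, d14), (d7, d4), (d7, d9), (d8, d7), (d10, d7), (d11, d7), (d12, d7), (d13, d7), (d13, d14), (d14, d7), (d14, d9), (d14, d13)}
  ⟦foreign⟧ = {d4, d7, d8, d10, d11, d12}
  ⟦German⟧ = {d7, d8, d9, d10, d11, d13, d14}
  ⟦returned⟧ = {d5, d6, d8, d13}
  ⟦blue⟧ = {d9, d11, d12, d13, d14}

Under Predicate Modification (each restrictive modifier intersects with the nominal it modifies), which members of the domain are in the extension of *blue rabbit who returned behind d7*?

⟦who returned⟧ = ⟦returned⟧ = {d5, d6, d8, d13}
⟦behind d7⟧ = {x : ⟨x, d7⟩ ∈ ⟦behind⟧} = {d1, d2, d4, d8, d10, d11, d12, d13, d14}
⟦rabbit⟧ = {d1, d2, d3, d4, d5, d6, d9, d10, d11, d12, d13, d14}
… ∩ ⟦who returned⟧ = {d1, d2, d3, d4, d5, d6, d9, d10, d11, d12, d13, d14} ∩ {d5, d6, d8, d13} = {d5, d6, d13}
… ∩ ⟦behind d7⟧ = {d5, d6, d13} ∩ {d1, d2, d4, d8, d10, d11, d12, d13, d14} = {d13}
… ∩ ⟦blue⟧ = {d13} ∩ {d9, d11, d12, d13, d14} = {d13}
So ⟦blue rabbit who returned behind d7⟧ = {d13}.

{d13}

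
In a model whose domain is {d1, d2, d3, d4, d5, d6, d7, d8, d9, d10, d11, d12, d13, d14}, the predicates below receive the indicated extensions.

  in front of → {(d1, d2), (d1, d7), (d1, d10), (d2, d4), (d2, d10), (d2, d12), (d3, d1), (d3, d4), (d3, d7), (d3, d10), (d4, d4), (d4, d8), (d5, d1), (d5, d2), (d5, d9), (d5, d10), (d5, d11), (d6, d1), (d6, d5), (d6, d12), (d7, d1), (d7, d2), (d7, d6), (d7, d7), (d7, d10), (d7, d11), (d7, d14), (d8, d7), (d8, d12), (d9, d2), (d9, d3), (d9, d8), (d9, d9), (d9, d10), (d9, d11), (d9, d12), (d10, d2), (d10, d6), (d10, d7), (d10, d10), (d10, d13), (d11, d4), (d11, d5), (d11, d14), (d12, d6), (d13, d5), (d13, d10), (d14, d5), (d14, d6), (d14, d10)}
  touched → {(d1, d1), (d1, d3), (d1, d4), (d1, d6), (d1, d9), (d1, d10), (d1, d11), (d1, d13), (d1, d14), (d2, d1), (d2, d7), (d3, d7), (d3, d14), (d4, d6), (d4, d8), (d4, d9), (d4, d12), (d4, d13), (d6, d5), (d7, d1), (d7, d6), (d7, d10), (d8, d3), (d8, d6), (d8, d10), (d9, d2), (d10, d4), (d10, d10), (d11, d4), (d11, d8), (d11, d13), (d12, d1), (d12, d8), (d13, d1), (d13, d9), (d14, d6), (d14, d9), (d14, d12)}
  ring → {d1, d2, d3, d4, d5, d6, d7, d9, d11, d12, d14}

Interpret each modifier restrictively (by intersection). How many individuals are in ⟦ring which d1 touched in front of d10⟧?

⟦which d1 touched⟧ = {x : ⟨d1, x⟩ ∈ ⟦touched⟧} = {d1, d3, d4, d6, d9, d10, d11, d13, d14}
⟦in front of d10⟧ = {x : ⟨x, d10⟩ ∈ ⟦in front of⟧} = {d1, d2, d3, d5, d7, d9, d10, d13, d14}
⟦ring⟧ = {d1, d2, d3, d4, d5, d6, d7, d9, d11, d12, d14}
… ∩ ⟦which d1 touched⟧ = {d1, d2, d3, d4, d5, d6, d7, d9, d11, d12, d14} ∩ {d1, d3, d4, d6, d9, d10, d11, d13, d14} = {d1, d3, d4, d6, d9, d11, d14}
… ∩ ⟦in front of d10⟧ = {d1, d3, d4, d6, d9, d11, d14} ∩ {d1, d2, d3, d5, d7, d9, d10, d13, d14} = {d1, d3, d9, d14}
⟦ring which d1 touched in front of d10⟧ = {d1, d3, d9, d14}, so the cardinality is 4.

4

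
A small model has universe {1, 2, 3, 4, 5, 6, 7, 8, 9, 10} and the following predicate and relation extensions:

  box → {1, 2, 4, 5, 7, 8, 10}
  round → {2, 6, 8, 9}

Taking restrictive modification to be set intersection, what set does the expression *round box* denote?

⟦box⟧ = {1, 2, 4, 5, 7, 8, 10}
… ∩ ⟦round⟧ = {1, 2, 4, 5, 7, 8, 10} ∩ {2, 6, 8, 9} = {2, 8}
So ⟦round box⟧ = {2, 8}.

{2, 8}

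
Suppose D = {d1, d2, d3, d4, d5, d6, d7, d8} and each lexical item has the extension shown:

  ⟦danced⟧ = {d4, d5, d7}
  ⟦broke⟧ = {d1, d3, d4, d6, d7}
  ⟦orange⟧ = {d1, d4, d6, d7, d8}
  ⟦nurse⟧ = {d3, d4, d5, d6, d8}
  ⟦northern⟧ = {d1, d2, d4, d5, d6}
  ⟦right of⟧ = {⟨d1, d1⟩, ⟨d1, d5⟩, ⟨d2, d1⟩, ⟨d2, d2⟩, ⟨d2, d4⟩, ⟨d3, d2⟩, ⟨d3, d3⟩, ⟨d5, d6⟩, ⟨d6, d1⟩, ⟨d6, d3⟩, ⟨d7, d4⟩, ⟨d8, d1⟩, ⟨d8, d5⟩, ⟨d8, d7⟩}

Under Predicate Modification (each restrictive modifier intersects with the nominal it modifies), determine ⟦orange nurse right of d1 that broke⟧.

⟦right of d1⟧ = {x : ⟨x, d1⟩ ∈ ⟦right of⟧} = {d1, d2, d6, d8}
⟦that broke⟧ = ⟦broke⟧ = {d1, d3, d4, d6, d7}
⟦nurse⟧ = {d3, d4, d5, d6, d8}
… ∩ ⟦right of d1⟧ = {d3, d4, d5, d6, d8} ∩ {d1, d2, d6, d8} = {d6, d8}
… ∩ ⟦that broke⟧ = {d6, d8} ∩ {d1, d3, d4, d6, d7} = {d6}
… ∩ ⟦orange⟧ = {d6} ∩ {d1, d4, d6, d7, d8} = {d6}
So ⟦orange nurse right of d1 that broke⟧ = {d6}.

{d6}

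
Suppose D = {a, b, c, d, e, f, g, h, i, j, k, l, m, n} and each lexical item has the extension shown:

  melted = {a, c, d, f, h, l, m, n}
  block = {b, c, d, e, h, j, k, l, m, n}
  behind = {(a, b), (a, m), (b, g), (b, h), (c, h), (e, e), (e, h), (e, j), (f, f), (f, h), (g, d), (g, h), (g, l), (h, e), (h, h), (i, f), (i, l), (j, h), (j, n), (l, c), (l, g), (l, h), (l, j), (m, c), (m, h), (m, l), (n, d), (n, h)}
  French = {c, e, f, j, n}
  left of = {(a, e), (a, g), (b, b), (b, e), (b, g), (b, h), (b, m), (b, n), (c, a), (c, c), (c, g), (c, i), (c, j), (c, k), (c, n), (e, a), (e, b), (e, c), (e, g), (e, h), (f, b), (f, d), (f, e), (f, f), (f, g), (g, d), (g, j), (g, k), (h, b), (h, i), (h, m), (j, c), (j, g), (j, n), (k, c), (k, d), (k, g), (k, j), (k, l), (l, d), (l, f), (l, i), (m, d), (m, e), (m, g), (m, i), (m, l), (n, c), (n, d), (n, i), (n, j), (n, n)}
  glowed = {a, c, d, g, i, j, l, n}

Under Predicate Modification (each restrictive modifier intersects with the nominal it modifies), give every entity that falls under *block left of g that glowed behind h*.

⟦left of g⟧ = {x : ⟨x, g⟩ ∈ ⟦left of⟧} = {a, b, c, e, f, j, k, m}
⟦that glowed⟧ = ⟦glowed⟧ = {a, c, d, g, i, j, l, n}
⟦behind h⟧ = {x : ⟨x, h⟩ ∈ ⟦behind⟧} = {b, c, e, f, g, h, j, l, m, n}
⟦block⟧ = {b, c, d, e, h, j, k, l, m, n}
… ∩ ⟦left of g⟧ = {b, c, d, e, h, j, k, l, m, n} ∩ {a, b, c, e, f, j, k, m} = {b, c, e, j, k, m}
… ∩ ⟦that glowed⟧ = {b, c, e, j, k, m} ∩ {a, c, d, g, i, j, l, n} = {c, j}
… ∩ ⟦behind h⟧ = {c, j} ∩ {b, c, e, f, g, h, j, l, m, n} = {c, j}
So ⟦block left of g that glowed behind h⟧ = {c, j}.

{c, j}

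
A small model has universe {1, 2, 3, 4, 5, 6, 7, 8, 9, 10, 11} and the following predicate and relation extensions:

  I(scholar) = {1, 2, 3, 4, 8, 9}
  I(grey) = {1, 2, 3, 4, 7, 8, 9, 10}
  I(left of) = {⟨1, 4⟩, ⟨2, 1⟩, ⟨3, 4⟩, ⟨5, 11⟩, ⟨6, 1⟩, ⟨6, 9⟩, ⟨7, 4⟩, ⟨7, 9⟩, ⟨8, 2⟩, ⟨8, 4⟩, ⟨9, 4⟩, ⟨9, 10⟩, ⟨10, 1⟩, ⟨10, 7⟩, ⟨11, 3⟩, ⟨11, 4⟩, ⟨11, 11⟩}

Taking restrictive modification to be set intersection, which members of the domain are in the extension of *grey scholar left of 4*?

{1, 3, 8, 9}

⟦left of 4⟧ = {x : ⟨x, 4⟩ ∈ ⟦left of⟧} = {1, 3, 7, 8, 9, 11}
⟦scholar⟧ = {1, 2, 3, 4, 8, 9}
… ∩ ⟦left of 4⟧ = {1, 2, 3, 4, 8, 9} ∩ {1, 3, 7, 8, 9, 11} = {1, 3, 8, 9}
… ∩ ⟦grey⟧ = {1, 3, 8, 9} ∩ {1, 2, 3, 4, 7, 8, 9, 10} = {1, 3, 8, 9}
So ⟦grey scholar left of 4⟧ = {1, 3, 8, 9}.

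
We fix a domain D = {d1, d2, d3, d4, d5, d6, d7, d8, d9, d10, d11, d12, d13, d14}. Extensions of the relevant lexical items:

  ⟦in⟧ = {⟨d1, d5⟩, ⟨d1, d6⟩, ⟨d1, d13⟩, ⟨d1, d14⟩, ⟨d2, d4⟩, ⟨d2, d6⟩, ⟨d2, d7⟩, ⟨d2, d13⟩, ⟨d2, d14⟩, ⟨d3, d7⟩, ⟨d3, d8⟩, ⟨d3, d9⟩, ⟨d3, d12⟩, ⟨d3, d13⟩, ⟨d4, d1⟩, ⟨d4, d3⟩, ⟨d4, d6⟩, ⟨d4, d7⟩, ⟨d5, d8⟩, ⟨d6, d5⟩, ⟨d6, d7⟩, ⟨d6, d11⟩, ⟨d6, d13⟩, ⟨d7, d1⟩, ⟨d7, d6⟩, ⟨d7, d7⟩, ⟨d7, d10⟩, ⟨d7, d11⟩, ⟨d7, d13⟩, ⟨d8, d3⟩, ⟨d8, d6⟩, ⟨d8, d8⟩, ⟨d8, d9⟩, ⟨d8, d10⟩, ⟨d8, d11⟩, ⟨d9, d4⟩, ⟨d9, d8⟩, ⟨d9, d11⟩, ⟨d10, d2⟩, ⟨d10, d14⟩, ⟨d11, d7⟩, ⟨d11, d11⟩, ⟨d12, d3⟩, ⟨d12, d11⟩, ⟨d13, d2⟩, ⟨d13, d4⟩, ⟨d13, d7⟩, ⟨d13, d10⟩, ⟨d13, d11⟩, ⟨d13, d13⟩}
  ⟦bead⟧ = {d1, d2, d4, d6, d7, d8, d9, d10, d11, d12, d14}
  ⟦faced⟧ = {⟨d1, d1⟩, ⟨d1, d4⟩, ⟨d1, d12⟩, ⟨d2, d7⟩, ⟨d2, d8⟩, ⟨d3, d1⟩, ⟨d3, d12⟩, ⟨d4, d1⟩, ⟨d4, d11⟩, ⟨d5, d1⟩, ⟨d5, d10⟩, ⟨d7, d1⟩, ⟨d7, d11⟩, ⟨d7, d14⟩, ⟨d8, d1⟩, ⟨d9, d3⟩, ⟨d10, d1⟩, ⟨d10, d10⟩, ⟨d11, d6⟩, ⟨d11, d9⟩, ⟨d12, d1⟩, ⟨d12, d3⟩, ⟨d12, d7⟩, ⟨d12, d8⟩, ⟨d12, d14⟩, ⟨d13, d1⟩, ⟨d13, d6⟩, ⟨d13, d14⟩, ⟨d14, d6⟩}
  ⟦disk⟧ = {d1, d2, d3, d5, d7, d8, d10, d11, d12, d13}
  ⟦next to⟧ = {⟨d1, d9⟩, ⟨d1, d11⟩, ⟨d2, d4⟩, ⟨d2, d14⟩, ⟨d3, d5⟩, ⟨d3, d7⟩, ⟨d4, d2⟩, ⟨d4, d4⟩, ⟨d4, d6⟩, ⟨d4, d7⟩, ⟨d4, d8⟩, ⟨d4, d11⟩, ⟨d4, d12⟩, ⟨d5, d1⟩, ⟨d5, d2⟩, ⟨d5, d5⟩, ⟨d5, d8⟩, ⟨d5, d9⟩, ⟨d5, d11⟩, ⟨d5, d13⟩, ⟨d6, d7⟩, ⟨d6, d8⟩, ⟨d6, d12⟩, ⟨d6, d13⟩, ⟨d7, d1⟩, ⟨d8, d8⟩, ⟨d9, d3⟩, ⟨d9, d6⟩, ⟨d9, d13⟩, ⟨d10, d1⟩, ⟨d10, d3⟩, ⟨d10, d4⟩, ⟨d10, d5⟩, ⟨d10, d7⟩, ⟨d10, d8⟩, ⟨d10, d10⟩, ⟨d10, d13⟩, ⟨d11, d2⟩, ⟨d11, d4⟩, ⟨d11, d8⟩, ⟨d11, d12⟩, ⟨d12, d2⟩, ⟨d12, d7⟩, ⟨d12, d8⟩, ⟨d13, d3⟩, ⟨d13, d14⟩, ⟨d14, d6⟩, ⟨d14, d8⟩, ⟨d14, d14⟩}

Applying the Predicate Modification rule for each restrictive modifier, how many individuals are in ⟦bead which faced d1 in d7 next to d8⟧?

⟦which faced d1⟧ = {x : ⟨x, d1⟩ ∈ ⟦faced⟧} = {d1, d3, d4, d5, d7, d8, d10, d12, d13}
⟦in d7⟧ = {x : ⟨x, d7⟩ ∈ ⟦in⟧} = {d2, d3, d4, d6, d7, d11, d13}
⟦next to d8⟧ = {x : ⟨x, d8⟩ ∈ ⟦next to⟧} = {d4, d5, d6, d8, d10, d11, d12, d14}
⟦bead⟧ = {d1, d2, d4, d6, d7, d8, d9, d10, d11, d12, d14}
… ∩ ⟦which faced d1⟧ = {d1, d2, d4, d6, d7, d8, d9, d10, d11, d12, d14} ∩ {d1, d3, d4, d5, d7, d8, d10, d12, d13} = {d1, d4, d7, d8, d10, d12}
… ∩ ⟦in d7⟧ = {d1, d4, d7, d8, d10, d12} ∩ {d2, d3, d4, d6, d7, d11, d13} = {d4, d7}
… ∩ ⟦next to d8⟧ = {d4, d7} ∩ {d4, d5, d6, d8, d10, d11, d12, d14} = {d4}
⟦bead which faced d1 in d7 next to d8⟧ = {d4}, so the cardinality is 1.

1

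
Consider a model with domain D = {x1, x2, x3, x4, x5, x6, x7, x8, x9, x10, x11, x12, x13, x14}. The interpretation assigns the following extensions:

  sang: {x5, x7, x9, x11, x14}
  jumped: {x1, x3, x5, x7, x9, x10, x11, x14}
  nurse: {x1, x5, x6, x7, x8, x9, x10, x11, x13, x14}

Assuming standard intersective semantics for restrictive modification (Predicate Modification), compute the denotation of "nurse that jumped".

⟦that jumped⟧ = ⟦jumped⟧ = {x1, x3, x5, x7, x9, x10, x11, x14}
⟦nurse⟧ = {x1, x5, x6, x7, x8, x9, x10, x11, x13, x14}
… ∩ ⟦that jumped⟧ = {x1, x5, x6, x7, x8, x9, x10, x11, x13, x14} ∩ {x1, x3, x5, x7, x9, x10, x11, x14} = {x1, x5, x7, x9, x10, x11, x14}
So ⟦nurse that jumped⟧ = {x1, x5, x7, x9, x10, x11, x14}.

{x1, x5, x7, x9, x10, x11, x14}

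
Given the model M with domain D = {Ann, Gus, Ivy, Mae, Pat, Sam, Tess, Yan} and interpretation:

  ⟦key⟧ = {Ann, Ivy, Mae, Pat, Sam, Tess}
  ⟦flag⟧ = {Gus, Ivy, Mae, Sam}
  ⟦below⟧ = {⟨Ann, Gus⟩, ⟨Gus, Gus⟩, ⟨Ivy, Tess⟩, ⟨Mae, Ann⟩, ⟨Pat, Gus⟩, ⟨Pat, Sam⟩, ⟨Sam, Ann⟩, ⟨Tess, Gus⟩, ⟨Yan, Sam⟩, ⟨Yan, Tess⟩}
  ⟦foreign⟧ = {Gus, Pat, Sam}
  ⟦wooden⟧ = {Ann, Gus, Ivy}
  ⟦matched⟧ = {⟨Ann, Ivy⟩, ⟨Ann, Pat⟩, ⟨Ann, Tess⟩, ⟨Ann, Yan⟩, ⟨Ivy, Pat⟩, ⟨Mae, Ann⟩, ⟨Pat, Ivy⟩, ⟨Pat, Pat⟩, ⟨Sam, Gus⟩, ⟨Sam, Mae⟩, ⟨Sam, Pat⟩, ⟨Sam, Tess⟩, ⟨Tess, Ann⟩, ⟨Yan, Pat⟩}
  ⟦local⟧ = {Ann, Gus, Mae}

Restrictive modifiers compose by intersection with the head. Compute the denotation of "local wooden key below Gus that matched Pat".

⟦below Gus⟧ = {x : ⟨x, Gus⟩ ∈ ⟦below⟧} = {Ann, Gus, Pat, Tess}
⟦that matched Pat⟧ = {x : ⟨x, Pat⟩ ∈ ⟦matched⟧} = {Ann, Ivy, Pat, Sam, Yan}
⟦key⟧ = {Ann, Ivy, Mae, Pat, Sam, Tess}
… ∩ ⟦below Gus⟧ = {Ann, Ivy, Mae, Pat, Sam, Tess} ∩ {Ann, Gus, Pat, Tess} = {Ann, Pat, Tess}
… ∩ ⟦that matched Pat⟧ = {Ann, Pat, Tess} ∩ {Ann, Ivy, Pat, Sam, Yan} = {Ann, Pat}
… ∩ ⟦local⟧ = {Ann, Pat} ∩ {Ann, Gus, Mae} = {Ann}
… ∩ ⟦wooden⟧ = {Ann} ∩ {Ann, Gus, Ivy} = {Ann}
So ⟦local wooden key below Gus that matched Pat⟧ = {Ann}.

{Ann}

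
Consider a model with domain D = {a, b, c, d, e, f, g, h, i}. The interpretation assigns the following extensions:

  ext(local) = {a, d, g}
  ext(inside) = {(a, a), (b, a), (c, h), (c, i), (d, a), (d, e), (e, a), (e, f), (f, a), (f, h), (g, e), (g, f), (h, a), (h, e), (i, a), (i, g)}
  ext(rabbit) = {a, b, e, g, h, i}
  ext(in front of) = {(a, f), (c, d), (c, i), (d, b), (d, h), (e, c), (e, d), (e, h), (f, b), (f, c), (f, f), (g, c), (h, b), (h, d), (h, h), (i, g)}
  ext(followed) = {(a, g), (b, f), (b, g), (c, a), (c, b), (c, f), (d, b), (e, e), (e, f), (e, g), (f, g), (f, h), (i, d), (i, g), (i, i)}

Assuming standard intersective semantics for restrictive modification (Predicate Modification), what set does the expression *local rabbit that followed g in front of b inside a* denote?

∅

⟦that followed g⟧ = {x : ⟨x, g⟩ ∈ ⟦followed⟧} = {a, b, e, f, i}
⟦in front of b⟧ = {x : ⟨x, b⟩ ∈ ⟦in front of⟧} = {d, f, h}
⟦inside a⟧ = {x : ⟨x, a⟩ ∈ ⟦inside⟧} = {a, b, d, e, f, h, i}
⟦rabbit⟧ = {a, b, e, g, h, i}
… ∩ ⟦that followed g⟧ = {a, b, e, g, h, i} ∩ {a, b, e, f, i} = {a, b, e, i}
… ∩ ⟦in front of b⟧ = {a, b, e, i} ∩ {d, f, h} = ∅
… ∩ ⟦inside a⟧ = ∅ ∩ {a, b, d, e, f, h, i} = ∅
… ∩ ⟦local⟧ = ∅ ∩ {a, d, g} = ∅
So ⟦local rabbit that followed g in front of b inside a⟧ = ∅.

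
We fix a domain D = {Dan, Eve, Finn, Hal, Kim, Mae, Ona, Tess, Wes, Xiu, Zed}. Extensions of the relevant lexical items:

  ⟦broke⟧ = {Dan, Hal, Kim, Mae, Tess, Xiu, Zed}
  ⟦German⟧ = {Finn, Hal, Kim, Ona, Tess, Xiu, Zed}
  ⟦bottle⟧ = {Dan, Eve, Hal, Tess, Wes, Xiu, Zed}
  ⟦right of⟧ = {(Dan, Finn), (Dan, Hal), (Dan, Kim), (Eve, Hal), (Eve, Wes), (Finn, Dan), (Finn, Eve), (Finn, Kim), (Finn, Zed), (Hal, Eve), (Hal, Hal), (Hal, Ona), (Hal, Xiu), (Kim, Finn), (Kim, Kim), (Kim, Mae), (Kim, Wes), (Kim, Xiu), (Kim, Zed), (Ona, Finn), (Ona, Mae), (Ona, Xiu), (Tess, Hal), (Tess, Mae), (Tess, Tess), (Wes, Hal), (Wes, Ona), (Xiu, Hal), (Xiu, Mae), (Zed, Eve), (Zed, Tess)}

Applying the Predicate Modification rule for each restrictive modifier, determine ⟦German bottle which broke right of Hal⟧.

{Hal, Tess, Xiu}

⟦which broke⟧ = ⟦broke⟧ = {Dan, Hal, Kim, Mae, Tess, Xiu, Zed}
⟦right of Hal⟧ = {x : ⟨x, Hal⟩ ∈ ⟦right of⟧} = {Dan, Eve, Hal, Tess, Wes, Xiu}
⟦bottle⟧ = {Dan, Eve, Hal, Tess, Wes, Xiu, Zed}
… ∩ ⟦which broke⟧ = {Dan, Eve, Hal, Tess, Wes, Xiu, Zed} ∩ {Dan, Hal, Kim, Mae, Tess, Xiu, Zed} = {Dan, Hal, Tess, Xiu, Zed}
… ∩ ⟦right of Hal⟧ = {Dan, Hal, Tess, Xiu, Zed} ∩ {Dan, Eve, Hal, Tess, Wes, Xiu} = {Dan, Hal, Tess, Xiu}
… ∩ ⟦German⟧ = {Dan, Hal, Tess, Xiu} ∩ {Finn, Hal, Kim, Ona, Tess, Xiu, Zed} = {Hal, Tess, Xiu}
So ⟦German bottle which broke right of Hal⟧ = {Hal, Tess, Xiu}.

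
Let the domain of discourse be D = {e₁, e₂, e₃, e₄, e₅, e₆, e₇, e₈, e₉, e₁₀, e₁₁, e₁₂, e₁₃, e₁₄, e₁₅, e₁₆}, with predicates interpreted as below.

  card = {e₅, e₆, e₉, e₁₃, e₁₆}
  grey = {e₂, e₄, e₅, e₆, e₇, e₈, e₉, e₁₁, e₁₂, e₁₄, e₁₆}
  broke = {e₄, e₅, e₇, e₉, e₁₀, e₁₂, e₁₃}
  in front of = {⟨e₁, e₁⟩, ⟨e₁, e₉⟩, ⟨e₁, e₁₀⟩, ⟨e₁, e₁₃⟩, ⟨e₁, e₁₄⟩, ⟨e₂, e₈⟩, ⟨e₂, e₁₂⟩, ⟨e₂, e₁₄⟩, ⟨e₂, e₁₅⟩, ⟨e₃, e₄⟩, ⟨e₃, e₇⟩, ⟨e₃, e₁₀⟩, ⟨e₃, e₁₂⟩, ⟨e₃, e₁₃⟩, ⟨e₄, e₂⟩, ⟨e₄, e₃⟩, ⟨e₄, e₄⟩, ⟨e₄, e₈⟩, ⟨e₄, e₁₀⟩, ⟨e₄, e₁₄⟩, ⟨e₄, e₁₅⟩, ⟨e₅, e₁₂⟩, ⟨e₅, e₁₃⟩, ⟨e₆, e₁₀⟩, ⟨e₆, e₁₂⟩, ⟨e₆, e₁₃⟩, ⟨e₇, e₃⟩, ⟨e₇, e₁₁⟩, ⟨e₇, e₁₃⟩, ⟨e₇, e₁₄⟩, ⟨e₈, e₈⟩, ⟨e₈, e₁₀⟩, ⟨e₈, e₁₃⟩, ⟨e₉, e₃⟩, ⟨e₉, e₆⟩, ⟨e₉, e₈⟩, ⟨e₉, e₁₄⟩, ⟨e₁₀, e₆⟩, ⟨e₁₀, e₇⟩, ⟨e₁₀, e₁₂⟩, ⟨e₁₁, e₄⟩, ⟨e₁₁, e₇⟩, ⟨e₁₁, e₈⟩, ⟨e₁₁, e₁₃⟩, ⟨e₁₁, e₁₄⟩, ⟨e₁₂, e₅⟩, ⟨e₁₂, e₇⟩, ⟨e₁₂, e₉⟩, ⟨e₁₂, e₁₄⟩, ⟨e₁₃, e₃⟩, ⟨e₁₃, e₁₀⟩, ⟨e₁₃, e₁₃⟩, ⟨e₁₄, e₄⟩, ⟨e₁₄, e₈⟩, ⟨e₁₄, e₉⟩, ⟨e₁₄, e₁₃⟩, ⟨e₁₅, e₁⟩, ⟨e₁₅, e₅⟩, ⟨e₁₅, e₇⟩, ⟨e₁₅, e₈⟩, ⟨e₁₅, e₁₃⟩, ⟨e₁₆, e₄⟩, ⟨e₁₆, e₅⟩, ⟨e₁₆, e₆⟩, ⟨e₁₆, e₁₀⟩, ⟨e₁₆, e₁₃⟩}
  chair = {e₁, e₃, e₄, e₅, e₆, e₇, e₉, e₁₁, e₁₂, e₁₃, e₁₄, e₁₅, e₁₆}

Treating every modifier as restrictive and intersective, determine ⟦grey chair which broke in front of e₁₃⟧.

{e₅, e₇}

⟦which broke⟧ = ⟦broke⟧ = {e₄, e₅, e₇, e₉, e₁₀, e₁₂, e₁₃}
⟦in front of e₁₃⟧ = {x : ⟨x, e₁₃⟩ ∈ ⟦in front of⟧} = {e₁, e₃, e₅, e₆, e₇, e₈, e₁₁, e₁₃, e₁₄, e₁₅, e₁₆}
⟦chair⟧ = {e₁, e₃, e₄, e₅, e₆, e₇, e₉, e₁₁, e₁₂, e₁₃, e₁₄, e₁₅, e₁₆}
… ∩ ⟦which broke⟧ = {e₁, e₃, e₄, e₅, e₆, e₇, e₉, e₁₁, e₁₂, e₁₃, e₁₄, e₁₅, e₁₆} ∩ {e₄, e₅, e₇, e₉, e₁₀, e₁₂, e₁₃} = {e₄, e₅, e₇, e₉, e₁₂, e₁₃}
… ∩ ⟦in front of e₁₃⟧ = {e₄, e₅, e₇, e₉, e₁₂, e₁₃} ∩ {e₁, e₃, e₅, e₆, e₇, e₈, e₁₁, e₁₃, e₁₄, e₁₅, e₁₆} = {e₅, e₇, e₁₃}
… ∩ ⟦grey⟧ = {e₅, e₇, e₁₃} ∩ {e₂, e₄, e₅, e₆, e₇, e₈, e₉, e₁₁, e₁₂, e₁₄, e₁₆} = {e₅, e₇}
So ⟦grey chair which broke in front of e₁₃⟧ = {e₅, e₇}.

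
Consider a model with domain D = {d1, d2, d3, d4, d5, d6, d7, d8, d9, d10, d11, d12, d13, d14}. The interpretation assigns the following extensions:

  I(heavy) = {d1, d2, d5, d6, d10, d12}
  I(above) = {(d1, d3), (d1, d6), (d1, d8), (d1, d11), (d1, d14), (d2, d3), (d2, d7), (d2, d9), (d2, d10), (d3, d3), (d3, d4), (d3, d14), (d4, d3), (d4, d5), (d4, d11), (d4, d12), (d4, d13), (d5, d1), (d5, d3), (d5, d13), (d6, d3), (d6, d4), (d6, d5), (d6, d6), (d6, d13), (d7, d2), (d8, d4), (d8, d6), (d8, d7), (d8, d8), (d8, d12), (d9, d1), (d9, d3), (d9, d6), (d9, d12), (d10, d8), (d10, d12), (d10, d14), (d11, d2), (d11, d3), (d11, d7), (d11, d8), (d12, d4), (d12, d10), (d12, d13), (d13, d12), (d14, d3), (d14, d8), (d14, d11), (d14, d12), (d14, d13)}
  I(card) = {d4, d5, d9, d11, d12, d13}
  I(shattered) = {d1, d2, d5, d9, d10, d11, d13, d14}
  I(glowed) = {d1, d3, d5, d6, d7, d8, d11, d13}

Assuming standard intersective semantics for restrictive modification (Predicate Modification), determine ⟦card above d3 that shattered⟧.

⟦above d3⟧ = {x : ⟨x, d3⟩ ∈ ⟦above⟧} = {d1, d2, d3, d4, d5, d6, d9, d11, d14}
⟦that shattered⟧ = ⟦shattered⟧ = {d1, d2, d5, d9, d10, d11, d13, d14}
⟦card⟧ = {d4, d5, d9, d11, d12, d13}
… ∩ ⟦above d3⟧ = {d4, d5, d9, d11, d12, d13} ∩ {d1, d2, d3, d4, d5, d6, d9, d11, d14} = {d4, d5, d9, d11}
… ∩ ⟦that shattered⟧ = {d4, d5, d9, d11} ∩ {d1, d2, d5, d9, d10, d11, d13, d14} = {d5, d9, d11}
So ⟦card above d3 that shattered⟧ = {d5, d9, d11}.

{d5, d9, d11}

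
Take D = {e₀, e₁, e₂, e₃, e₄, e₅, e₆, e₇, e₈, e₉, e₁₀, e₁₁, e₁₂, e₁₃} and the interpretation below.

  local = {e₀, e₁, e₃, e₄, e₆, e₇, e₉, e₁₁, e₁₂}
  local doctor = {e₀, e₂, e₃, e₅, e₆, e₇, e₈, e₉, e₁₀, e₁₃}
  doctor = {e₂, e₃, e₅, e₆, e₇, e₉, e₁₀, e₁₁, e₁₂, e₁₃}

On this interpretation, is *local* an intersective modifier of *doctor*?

⟦local⟧ ∩ ⟦doctor⟧ = {e₀, e₁, e₃, e₄, e₆, e₇, e₉, e₁₁, e₁₂} ∩ {e₂, e₃, e₅, e₆, e₇, e₉, e₁₀, e₁₁, e₁₂, e₁₃} = {e₃, e₆, e₇, e₉, e₁₁, e₁₂}
Observed ⟦local doctor⟧ = {e₀, e₂, e₃, e₅, e₆, e₇, e₈, e₉, e₁₀, e₁₃}.
These differ, so the modifier is not intersective in this model.

no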